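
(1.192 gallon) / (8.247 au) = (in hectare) 3.657e-19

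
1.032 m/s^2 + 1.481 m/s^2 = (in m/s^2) 2.513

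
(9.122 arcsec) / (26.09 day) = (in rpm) 1.873e-10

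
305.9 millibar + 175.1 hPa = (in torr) 360.8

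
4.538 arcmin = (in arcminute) 4.538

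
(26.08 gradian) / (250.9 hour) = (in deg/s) 2.599e-05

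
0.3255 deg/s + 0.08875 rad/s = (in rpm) 0.9018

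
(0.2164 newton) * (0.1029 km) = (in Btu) 0.02111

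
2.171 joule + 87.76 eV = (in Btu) 0.002058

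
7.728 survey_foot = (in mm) 2355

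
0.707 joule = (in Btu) 0.0006701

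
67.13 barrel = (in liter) 1.067e+04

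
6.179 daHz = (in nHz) 6.179e+10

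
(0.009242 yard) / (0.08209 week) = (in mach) 4.999e-10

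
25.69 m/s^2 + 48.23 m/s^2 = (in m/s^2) 73.92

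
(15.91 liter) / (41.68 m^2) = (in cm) 0.03817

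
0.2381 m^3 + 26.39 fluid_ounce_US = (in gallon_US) 63.11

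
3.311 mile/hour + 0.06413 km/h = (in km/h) 5.393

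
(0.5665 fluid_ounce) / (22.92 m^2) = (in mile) 4.542e-10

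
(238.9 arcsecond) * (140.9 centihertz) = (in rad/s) 0.001632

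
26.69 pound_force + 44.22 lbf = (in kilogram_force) 32.16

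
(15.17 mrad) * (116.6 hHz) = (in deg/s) 1.013e+04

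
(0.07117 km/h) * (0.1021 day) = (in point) 4.943e+05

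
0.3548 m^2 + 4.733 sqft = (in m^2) 0.7945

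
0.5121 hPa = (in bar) 0.0005121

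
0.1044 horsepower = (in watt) 77.85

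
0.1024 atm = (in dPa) 1.038e+05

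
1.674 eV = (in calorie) 6.41e-20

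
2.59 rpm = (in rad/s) 0.2712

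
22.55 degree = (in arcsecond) 8.118e+04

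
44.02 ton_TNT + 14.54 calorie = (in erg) 1.842e+18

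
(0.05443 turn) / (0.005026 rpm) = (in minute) 10.83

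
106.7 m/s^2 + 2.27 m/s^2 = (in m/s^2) 109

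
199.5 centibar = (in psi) 28.94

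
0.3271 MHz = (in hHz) 3271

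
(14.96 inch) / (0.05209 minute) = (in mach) 0.0003571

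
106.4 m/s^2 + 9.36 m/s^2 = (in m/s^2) 115.8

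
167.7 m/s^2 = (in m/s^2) 167.7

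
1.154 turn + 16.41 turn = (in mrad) 1.104e+05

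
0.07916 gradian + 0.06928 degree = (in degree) 0.1405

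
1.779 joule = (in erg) 1.779e+07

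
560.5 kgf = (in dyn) 5.497e+08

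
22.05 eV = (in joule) 3.533e-18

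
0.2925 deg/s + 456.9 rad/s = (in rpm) 4363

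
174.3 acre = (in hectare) 70.54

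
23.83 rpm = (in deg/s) 143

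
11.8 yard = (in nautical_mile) 0.005826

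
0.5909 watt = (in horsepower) 0.0007924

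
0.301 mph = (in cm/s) 13.46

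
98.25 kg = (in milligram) 9.825e+07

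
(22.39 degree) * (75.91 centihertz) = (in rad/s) 0.2966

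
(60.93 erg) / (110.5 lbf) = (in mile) 7.703e-12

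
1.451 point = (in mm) 0.5119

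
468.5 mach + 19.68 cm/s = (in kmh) 5.743e+05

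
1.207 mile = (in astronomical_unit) 1.298e-08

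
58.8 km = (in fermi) 5.88e+19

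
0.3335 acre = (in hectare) 0.135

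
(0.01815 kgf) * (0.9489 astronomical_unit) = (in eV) 1.577e+29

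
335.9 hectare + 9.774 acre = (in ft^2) 3.658e+07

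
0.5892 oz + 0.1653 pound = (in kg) 0.09168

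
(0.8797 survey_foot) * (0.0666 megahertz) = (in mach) 52.45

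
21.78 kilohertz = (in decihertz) 2.178e+05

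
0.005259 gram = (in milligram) 5.259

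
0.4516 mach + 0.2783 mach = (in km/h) 894.7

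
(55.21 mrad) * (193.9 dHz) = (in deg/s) 61.34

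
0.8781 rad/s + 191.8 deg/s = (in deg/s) 242.1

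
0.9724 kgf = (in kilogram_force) 0.9724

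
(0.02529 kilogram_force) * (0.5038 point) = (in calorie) 1.054e-05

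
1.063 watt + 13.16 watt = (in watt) 14.22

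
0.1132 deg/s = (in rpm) 0.01887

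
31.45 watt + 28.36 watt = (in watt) 59.81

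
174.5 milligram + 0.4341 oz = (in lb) 0.02752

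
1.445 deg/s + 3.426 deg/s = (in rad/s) 0.08501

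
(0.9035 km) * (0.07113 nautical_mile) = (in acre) 29.41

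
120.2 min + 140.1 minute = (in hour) 4.338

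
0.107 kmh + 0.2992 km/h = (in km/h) 0.4062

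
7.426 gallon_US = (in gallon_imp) 6.183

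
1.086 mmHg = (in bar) 0.001448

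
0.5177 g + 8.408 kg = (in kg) 8.409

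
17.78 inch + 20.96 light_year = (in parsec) 6.426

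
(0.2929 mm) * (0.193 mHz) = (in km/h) 2.035e-07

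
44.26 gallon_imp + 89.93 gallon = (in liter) 541.6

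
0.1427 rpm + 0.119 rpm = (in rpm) 0.2617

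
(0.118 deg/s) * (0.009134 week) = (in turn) 1.811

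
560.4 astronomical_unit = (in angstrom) 8.383e+23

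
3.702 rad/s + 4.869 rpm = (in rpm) 40.22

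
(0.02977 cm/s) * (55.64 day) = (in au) 9.567e-09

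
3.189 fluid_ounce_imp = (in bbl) 0.0005699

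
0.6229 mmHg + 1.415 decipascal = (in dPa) 831.9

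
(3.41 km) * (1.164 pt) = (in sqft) 15.07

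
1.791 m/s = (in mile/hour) 4.006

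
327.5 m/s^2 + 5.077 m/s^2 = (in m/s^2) 332.6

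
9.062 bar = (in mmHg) 6797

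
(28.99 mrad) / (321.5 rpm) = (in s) 0.0008611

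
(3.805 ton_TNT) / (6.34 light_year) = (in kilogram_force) 2.707e-08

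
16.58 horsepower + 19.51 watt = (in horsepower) 16.61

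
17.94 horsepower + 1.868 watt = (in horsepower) 17.94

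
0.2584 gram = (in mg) 258.4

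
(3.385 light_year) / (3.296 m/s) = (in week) 1.607e+10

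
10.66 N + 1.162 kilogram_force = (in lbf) 4.958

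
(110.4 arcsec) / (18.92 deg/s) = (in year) 5.14e-11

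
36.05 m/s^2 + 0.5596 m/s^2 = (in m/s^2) 36.61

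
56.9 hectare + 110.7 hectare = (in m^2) 1.676e+06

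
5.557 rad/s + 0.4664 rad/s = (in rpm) 57.52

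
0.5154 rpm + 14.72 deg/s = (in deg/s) 17.81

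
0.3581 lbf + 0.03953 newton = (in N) 1.632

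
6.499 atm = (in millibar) 6585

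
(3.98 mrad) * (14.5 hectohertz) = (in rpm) 55.11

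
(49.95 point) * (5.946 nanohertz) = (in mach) 3.077e-13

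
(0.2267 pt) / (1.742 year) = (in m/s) 1.456e-12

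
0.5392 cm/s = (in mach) 1.584e-05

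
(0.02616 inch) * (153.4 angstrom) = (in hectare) 1.019e-15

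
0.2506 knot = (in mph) 0.2884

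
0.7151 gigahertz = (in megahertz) 715.1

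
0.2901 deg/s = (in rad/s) 0.005063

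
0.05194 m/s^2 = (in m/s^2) 0.05194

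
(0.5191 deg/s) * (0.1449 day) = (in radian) 113.4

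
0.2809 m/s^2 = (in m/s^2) 0.2809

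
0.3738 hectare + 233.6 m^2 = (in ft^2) 4.275e+04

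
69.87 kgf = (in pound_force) 154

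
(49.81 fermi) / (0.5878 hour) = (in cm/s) 2.354e-15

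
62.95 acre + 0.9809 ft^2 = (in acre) 62.95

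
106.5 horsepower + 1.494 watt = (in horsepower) 106.5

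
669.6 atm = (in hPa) 6.785e+05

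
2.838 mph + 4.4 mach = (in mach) 4.404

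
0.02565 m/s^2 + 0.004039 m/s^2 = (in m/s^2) 0.02969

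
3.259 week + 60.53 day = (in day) 83.34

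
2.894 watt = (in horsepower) 0.003881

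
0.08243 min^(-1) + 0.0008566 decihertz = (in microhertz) 1459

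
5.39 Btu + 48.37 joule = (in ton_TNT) 1.371e-06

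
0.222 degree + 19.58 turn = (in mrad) 1.23e+05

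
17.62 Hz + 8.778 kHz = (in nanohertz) 8.796e+12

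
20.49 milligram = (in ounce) 0.0007228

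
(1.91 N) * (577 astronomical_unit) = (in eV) 1.029e+33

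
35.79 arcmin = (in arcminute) 35.79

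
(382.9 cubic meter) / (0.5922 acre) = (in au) 1.068e-12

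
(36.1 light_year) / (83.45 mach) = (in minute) 2.003e+11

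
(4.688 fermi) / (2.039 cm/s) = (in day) 2.661e-18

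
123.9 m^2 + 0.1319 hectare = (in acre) 0.3565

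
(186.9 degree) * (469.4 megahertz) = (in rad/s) 1.531e+09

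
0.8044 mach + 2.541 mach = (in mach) 3.345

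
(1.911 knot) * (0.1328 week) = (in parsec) 2.559e-12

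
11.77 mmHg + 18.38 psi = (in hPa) 1283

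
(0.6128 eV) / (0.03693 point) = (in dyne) 7.536e-10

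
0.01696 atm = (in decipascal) 1.718e+04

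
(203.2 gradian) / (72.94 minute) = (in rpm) 0.006965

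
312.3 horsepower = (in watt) 2.329e+05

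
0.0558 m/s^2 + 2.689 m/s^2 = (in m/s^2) 2.745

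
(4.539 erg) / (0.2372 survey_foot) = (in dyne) 0.6278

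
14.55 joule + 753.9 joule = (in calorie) 183.7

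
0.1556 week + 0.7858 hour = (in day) 1.122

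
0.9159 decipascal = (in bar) 9.159e-07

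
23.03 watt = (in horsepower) 0.03088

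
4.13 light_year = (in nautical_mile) 2.11e+13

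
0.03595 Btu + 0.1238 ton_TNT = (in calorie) 1.238e+08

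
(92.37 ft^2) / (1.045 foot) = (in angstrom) 2.694e+11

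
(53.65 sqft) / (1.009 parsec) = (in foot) 5.252e-16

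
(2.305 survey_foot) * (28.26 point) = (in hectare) 7.004e-07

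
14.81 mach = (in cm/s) 5.043e+05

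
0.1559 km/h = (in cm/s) 4.331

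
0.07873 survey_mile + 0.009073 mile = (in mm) 1.413e+05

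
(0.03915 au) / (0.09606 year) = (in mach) 5.678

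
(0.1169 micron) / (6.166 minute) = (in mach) 9.28e-13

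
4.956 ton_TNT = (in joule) 2.074e+10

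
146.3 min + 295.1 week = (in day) 2066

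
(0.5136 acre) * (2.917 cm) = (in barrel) 381.3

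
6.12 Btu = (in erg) 6.457e+10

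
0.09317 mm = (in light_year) 9.848e-21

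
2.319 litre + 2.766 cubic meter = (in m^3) 2.768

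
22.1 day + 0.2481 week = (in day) 23.84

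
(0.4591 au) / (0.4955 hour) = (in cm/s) 3.85e+09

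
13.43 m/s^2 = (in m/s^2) 13.43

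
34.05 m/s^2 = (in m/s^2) 34.05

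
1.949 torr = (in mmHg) 1.949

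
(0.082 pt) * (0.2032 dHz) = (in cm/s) 5.878e-05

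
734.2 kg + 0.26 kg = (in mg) 7.345e+08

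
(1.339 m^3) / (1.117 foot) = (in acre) 0.0009718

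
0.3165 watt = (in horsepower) 0.0004244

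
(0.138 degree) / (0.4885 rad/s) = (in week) 8.152e-09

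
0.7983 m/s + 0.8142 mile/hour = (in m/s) 1.162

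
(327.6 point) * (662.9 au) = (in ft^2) 1.234e+14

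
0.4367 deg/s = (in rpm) 0.07278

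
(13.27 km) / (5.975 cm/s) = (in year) 0.007042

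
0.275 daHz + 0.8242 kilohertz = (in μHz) 8.27e+08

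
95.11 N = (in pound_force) 21.38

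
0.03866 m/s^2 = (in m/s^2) 0.03866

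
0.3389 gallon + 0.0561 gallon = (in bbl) 0.009405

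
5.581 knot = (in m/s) 2.871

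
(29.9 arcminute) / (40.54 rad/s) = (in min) 3.576e-06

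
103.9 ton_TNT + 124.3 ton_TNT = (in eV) 5.959e+30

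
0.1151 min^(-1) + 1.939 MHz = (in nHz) 1.939e+15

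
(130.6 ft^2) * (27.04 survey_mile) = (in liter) 5.28e+08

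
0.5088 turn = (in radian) 3.197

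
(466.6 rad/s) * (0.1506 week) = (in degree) 2.435e+09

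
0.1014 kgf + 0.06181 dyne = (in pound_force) 0.2235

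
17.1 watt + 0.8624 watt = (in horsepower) 0.02409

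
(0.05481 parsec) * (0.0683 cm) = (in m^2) 1.155e+12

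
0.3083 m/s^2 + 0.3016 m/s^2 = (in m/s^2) 0.6099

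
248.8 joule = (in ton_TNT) 5.946e-08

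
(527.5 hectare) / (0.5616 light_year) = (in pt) 2.814e-06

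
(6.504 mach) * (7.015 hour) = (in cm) 5.593e+09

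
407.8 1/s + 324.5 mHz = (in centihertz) 4.081e+04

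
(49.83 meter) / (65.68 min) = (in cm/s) 1.264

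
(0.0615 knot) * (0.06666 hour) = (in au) 5.075e-11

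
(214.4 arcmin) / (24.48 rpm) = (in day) 2.816e-07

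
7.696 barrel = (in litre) 1224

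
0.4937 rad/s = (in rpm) 4.714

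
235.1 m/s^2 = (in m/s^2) 235.1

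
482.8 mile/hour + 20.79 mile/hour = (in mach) 0.6612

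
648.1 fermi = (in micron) 6.481e-07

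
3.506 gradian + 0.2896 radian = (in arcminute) 1185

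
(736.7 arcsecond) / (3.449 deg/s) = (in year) 1.881e-09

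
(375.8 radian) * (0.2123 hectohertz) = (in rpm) 7.619e+04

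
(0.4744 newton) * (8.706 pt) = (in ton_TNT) 3.482e-13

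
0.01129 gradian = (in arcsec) 36.58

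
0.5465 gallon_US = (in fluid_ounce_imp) 72.81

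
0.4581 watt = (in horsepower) 0.0006143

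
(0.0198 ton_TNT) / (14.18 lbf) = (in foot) 4.309e+06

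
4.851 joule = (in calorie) 1.159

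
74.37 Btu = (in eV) 4.897e+23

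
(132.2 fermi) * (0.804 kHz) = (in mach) 3.122e-13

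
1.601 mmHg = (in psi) 0.03096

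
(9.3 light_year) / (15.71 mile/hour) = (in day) 1.45e+11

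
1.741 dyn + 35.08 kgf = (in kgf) 35.08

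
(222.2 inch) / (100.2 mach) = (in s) 0.0001654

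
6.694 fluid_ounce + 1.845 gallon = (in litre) 7.182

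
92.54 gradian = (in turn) 0.2314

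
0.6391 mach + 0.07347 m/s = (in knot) 423.1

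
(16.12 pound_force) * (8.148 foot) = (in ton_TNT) 4.256e-08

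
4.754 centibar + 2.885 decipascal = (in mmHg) 35.66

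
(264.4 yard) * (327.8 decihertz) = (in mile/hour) 1.773e+04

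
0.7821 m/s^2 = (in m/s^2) 0.7821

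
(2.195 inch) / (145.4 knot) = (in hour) 2.07e-07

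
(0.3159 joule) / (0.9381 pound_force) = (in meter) 0.0757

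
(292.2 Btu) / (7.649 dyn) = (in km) 4.03e+06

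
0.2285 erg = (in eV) 1.426e+11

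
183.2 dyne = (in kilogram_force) 0.0001868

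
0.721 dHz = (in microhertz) 7.21e+04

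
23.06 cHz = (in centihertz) 23.06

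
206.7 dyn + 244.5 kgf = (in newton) 2398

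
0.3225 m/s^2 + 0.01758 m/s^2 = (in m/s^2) 0.3401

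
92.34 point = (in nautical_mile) 1.759e-05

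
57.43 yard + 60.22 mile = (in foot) 3.181e+05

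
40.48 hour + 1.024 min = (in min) 2430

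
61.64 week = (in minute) 6.213e+05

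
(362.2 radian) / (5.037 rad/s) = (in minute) 1.198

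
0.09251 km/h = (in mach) 7.547e-05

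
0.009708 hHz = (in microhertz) 9.708e+05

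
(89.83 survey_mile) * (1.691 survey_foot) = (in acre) 18.41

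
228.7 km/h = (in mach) 0.1866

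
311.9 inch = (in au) 5.296e-11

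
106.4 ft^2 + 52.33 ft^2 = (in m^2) 14.75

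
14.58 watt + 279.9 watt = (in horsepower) 0.3949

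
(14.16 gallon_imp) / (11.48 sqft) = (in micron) 6.036e+04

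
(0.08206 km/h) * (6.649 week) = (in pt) 2.598e+08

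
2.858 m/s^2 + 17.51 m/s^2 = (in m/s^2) 20.37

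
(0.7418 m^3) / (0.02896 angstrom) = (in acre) 6.33e+07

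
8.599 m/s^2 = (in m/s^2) 8.599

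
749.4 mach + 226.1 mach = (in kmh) 1.196e+06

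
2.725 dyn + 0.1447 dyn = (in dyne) 2.87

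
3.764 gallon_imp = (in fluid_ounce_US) 578.6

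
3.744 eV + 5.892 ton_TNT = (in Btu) 2.337e+07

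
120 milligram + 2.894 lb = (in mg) 1.313e+06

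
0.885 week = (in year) 0.01697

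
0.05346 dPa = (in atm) 5.276e-08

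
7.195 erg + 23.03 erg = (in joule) 3.022e-06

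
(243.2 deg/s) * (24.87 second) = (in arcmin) 3.629e+05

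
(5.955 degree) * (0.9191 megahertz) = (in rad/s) 9.553e+04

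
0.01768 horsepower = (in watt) 13.18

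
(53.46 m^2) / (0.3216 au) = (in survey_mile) 6.905e-13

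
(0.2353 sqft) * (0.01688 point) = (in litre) 0.0001302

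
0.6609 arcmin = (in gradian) 0.01224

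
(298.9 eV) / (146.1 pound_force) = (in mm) 7.369e-17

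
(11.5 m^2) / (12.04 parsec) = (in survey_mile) 1.923e-20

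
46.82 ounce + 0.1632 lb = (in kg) 1.401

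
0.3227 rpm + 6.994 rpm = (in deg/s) 43.9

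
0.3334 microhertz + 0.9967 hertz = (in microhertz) 9.967e+05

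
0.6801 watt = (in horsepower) 0.000912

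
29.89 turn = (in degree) 1.076e+04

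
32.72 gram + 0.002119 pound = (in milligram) 3.368e+04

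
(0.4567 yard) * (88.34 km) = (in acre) 9.116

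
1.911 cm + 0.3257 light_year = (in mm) 3.081e+18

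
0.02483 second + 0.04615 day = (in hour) 1.108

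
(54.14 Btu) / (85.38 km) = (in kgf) 0.06822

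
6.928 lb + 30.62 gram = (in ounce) 111.9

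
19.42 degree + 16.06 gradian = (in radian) 0.5912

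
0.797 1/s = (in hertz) 0.797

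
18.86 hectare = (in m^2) 1.886e+05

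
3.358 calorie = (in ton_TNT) 3.358e-09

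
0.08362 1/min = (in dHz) 0.01394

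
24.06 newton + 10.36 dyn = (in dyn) 2.406e+06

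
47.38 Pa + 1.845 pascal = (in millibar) 0.4923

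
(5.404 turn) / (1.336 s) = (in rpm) 242.7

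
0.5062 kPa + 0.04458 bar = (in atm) 0.04899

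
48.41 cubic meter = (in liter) 4.841e+04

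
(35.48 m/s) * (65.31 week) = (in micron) 1.401e+15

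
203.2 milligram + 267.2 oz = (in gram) 7575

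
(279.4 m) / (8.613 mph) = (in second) 72.56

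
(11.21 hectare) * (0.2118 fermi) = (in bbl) 1.493e-10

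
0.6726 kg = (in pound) 1.483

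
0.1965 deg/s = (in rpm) 0.03275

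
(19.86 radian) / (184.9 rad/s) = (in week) 1.776e-07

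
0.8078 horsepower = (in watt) 602.4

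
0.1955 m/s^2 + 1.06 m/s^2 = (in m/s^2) 1.256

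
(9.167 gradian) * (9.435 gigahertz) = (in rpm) 1.297e+10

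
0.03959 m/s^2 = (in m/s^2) 0.03959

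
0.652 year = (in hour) 5712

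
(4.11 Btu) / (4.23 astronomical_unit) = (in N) 6.853e-09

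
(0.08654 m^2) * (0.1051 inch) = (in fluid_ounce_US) 7.812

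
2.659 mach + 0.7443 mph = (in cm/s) 9.057e+04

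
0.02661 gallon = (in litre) 0.1007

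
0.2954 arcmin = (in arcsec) 17.72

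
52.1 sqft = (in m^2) 4.84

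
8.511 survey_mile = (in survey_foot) 4.494e+04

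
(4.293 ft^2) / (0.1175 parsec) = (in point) 3.118e-13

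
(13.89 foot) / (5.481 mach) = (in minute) 3.781e-05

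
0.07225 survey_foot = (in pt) 62.42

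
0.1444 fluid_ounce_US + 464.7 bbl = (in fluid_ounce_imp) 2.6e+06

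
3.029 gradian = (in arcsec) 9814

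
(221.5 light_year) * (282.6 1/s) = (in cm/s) 5.922e+22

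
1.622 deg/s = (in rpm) 0.2703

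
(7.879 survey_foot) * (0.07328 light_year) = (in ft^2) 1.792e+16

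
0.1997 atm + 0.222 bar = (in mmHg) 318.3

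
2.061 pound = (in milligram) 9.349e+05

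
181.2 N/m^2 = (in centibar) 0.1812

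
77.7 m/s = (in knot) 151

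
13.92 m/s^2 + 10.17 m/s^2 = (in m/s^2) 24.09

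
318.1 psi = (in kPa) 2193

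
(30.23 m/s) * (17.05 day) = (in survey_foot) 1.461e+08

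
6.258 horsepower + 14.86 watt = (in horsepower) 6.278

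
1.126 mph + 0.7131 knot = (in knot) 1.692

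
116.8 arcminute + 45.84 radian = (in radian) 45.87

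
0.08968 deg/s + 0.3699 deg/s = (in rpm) 0.0766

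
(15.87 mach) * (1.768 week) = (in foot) 1.896e+10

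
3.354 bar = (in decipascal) 3.354e+06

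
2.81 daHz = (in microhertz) 2.81e+07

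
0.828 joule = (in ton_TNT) 1.979e-10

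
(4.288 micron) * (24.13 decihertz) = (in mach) 3.039e-08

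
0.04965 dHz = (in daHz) 0.0004965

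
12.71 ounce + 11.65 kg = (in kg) 12.01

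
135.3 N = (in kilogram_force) 13.8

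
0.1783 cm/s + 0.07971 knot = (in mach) 0.0001257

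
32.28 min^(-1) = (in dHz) 5.38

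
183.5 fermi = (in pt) 5.202e-10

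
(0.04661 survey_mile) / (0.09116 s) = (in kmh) 2962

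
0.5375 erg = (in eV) 3.355e+11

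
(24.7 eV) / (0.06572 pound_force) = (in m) 1.354e-17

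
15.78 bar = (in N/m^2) 1.578e+06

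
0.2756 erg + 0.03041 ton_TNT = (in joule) 1.272e+08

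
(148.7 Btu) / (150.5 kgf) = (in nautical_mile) 0.0574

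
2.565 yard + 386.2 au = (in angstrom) 5.777e+23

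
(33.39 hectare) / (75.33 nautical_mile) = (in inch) 94.23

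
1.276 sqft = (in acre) 2.929e-05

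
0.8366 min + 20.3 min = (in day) 0.01468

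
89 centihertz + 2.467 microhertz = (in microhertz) 8.9e+05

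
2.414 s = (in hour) 0.0006706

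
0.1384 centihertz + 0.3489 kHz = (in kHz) 0.3489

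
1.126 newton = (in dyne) 1.126e+05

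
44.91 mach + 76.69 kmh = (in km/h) 5.513e+04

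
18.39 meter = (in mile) 0.01143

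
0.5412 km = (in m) 541.2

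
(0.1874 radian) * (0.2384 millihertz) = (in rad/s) 4.468e-05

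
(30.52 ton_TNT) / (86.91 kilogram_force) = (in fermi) 1.498e+23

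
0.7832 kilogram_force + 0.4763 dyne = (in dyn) 7.681e+05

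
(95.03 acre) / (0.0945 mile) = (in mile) 1.571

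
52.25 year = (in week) 2724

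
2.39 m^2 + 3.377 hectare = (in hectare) 3.377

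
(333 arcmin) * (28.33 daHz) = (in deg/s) 1572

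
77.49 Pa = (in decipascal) 774.9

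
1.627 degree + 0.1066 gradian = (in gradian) 1.914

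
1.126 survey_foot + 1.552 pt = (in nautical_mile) 0.0001856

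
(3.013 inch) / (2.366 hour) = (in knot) 1.747e-05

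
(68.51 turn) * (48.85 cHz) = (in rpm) 2008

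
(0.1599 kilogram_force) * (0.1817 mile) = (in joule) 458.5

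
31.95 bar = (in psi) 463.4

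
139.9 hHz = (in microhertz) 1.399e+10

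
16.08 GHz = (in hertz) 1.608e+10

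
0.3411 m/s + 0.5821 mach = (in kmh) 714.8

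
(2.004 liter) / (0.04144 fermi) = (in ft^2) 5.205e+14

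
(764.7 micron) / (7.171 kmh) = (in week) 6.347e-10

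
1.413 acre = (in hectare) 0.5718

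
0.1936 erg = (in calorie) 4.627e-09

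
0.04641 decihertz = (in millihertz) 4.641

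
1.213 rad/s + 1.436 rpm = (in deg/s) 78.12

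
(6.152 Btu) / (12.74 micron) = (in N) 5.095e+08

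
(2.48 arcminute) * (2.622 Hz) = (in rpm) 0.01806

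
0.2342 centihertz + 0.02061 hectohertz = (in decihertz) 20.63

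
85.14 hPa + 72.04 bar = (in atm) 71.18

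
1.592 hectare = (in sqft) 1.714e+05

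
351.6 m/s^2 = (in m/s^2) 351.6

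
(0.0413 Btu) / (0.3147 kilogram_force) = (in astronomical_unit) 9.438e-11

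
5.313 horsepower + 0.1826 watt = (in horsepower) 5.313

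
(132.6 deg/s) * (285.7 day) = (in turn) 9.092e+06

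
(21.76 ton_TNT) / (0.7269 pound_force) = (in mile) 1.75e+07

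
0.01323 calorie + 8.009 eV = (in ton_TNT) 1.323e-11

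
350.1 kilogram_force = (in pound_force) 771.8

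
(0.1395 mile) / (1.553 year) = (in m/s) 4.584e-06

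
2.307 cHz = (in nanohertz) 2.307e+07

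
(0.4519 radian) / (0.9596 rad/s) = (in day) 5.451e-06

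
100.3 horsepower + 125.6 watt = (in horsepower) 100.5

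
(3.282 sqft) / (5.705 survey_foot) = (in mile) 0.000109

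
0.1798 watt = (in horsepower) 0.0002411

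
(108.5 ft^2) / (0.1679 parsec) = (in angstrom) 1.946e-05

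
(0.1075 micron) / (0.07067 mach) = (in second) 4.467e-09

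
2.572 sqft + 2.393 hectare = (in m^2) 2.393e+04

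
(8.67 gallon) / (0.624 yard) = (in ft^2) 0.6191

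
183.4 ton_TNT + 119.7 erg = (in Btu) 7.273e+08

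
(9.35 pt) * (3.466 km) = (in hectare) 0.001143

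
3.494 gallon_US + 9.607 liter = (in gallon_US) 6.032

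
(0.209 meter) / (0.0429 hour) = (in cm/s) 0.1353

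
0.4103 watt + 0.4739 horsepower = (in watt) 353.8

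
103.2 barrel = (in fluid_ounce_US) 5.548e+05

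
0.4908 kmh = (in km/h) 0.4908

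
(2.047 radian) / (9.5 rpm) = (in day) 2.382e-05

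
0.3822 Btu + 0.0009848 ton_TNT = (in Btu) 3906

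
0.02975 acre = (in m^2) 120.4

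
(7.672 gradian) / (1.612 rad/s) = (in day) 8.653e-07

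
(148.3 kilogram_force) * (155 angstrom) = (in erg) 225.4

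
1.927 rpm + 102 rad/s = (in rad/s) 102.2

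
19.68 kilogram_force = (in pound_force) 43.39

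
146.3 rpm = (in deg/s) 877.8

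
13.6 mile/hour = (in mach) 0.01786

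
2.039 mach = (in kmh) 2499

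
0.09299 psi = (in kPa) 0.6411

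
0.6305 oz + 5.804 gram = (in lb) 0.0522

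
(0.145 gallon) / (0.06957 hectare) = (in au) 5.274e-18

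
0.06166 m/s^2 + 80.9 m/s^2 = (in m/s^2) 80.96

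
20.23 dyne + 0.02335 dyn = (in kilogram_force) 2.065e-05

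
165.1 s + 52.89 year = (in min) 2.78e+07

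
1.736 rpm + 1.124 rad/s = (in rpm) 12.47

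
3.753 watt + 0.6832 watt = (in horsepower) 0.005949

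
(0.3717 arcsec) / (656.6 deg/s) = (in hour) 4.368e-11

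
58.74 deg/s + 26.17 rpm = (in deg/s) 215.8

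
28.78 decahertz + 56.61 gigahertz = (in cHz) 5.661e+12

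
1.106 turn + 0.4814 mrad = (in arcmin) 2.389e+04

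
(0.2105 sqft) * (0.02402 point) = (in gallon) 4.378e-05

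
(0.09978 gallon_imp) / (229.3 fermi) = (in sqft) 2.129e+10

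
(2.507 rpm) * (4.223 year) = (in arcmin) 1.202e+11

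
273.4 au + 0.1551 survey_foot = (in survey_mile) 2.541e+10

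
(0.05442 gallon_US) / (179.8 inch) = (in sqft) 0.0004855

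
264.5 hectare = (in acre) 653.6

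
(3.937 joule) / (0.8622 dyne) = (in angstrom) 4.566e+15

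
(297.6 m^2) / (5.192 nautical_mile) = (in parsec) 1.003e-18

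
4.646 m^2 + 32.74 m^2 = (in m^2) 37.39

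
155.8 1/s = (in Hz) 155.8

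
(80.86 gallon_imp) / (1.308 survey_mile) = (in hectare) 1.746e-08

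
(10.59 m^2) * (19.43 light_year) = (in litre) 1.947e+21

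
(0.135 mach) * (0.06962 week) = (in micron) 1.936e+12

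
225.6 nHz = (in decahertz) 2.256e-08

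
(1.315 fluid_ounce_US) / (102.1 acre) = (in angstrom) 0.9412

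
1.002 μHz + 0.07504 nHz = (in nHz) 1002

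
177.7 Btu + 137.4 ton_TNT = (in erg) 5.749e+18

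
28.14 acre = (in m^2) 1.139e+05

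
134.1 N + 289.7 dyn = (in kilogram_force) 13.67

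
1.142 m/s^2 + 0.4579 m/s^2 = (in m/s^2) 1.6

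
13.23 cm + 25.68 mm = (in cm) 15.8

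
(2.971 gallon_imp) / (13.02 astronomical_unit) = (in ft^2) 7.464e-14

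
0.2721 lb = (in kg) 0.1234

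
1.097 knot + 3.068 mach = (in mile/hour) 2338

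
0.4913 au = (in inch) 2.894e+12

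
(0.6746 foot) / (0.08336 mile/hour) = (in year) 1.75e-07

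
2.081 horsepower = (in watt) 1552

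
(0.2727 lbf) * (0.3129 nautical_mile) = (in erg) 7.029e+09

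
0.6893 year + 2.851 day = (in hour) 6107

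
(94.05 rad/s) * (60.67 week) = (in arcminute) 1.186e+13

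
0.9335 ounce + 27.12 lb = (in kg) 12.33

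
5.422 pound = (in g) 2459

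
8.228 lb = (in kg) 3.732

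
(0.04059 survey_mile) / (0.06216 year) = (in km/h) 0.00012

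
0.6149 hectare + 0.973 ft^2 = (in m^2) 6149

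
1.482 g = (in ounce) 0.05228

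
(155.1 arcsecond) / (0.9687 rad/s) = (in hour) 2.156e-07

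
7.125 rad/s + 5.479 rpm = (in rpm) 73.52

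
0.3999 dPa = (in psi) 5.8e-06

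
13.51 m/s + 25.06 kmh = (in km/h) 73.7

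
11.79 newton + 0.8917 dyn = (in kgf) 1.202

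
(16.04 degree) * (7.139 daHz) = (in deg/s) 1145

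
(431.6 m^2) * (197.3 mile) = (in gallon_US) 3.62e+10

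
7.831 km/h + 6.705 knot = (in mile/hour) 12.58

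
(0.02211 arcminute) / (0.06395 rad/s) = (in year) 3.189e-12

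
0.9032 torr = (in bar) 0.001204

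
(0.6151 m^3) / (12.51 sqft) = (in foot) 1.736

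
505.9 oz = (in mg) 1.434e+07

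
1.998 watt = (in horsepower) 0.002679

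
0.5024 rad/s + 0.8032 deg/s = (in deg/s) 29.59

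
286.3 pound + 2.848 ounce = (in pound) 286.5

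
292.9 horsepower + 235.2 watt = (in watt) 2.187e+05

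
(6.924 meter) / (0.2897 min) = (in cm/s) 39.83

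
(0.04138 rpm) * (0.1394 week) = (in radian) 365.3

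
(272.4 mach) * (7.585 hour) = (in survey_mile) 1.574e+06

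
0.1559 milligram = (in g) 0.0001559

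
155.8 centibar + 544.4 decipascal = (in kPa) 155.9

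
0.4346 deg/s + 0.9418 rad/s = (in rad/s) 0.9494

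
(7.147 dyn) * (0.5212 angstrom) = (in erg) 3.725e-08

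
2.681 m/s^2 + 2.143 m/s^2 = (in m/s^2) 4.824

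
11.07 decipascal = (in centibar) 0.001107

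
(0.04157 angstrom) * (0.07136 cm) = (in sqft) 3.193e-14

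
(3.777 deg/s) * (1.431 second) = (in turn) 0.01501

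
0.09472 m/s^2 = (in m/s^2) 0.09472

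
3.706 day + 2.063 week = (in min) 2.613e+04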